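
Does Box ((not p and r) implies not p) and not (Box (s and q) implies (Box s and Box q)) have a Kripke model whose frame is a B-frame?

Unsatisfiable (every branch closes)

1. Box ((not p and r) implies not p) and not (Box (s and q) implies (Box s and Box q)), u
2. Box ((not p and r) implies not p), u   [and-rule on 1]
3. not (Box (s and q) implies (Box s and Box q)), u   [and-rule on 1]
4. Box (s and q), u   [neg-implies-rule on 3]
5. not (Box s and Box q), u   [neg-implies-rule on 3]
6. (not p and r) implies not p, u   [Box-rule on 2 via uRu]
7. s and q, u   [Box-rule on 4 via uRu]
8. s, u   [and-rule on 7]
9. q, u   [and-rule on 7]
10. not Box q, u   [neg-and-rule on 5 (branches; this branch)]
11. not (not p and r), u   [implies-rule on 6 (branches; this branch)]
12. not r, u   [neg-and-rule on 11 (branches; this branch)]
13. not q, v   [neg-Box-rule on 10: fresh world v, uRv]
14. (not p and r) implies not p, v   [Box-rule on 2 via uRv]
15. s and q, v   [Box-rule on 4 via uRv]
16. s, v   [and-rule on 15]
17. q, v   [and-rule on 15]
Accessibility: uRu, uRv, vRu, vRv
Branch closes: q and not q both at v.
All branches of the tableau close; one closing branch shown above.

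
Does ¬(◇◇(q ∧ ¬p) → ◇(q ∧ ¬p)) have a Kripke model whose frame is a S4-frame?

1. ¬(◇◇(q ∧ ¬p) → ◇(q ∧ ¬p)), w0
2. ◇◇(q ∧ ¬p), w0   [¬→-rule on 1]
3. ¬◇(q ∧ ¬p), w0   [¬→-rule on 1]
4. ¬(q ∧ ¬p), w0   [¬◇-rule on 3 via w0Rw0]
5. p, w0   [¬∧-rule on 4 (branches; this branch)]
6. ◇(q ∧ ¬p), w1   [◇-rule on 2: fresh world w1, w0Rw1]
7. ¬(q ∧ ¬p), w1   [¬◇-rule on 3 via w0Rw1]
8. p, w1   [¬∧-rule on 7 (branches; this branch)]
9. q ∧ ¬p, w2   [◇-rule on 6: fresh world w2, w1Rw2]
10. q, w2   [∧-rule on 9]
11. ¬p, w2   [∧-rule on 9]
12. ¬(q ∧ ¬p), w2   [¬◇-rule on 3 via w0Rw2]
13. p, w2   [¬∧-rule on 12 (branches; this branch)]
Accessibility: w0Rw0, w0Rw1, w0Rw2, w1Rw1, w1Rw2, w2Rw2
Branch closes: p and ¬p both at w2.
All branches of the tableau close; one closing branch shown above.

Unsatisfiable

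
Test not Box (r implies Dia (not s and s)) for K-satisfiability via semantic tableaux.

1. not Box (r implies Dia (not s and s)), u
2. not (r implies Dia (not s and s)), v
3. r, v
4. not Dia (not s and s), v
Accessibility: uRv

Satisfiable (open branch found)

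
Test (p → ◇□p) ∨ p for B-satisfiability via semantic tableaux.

Satisfiable

1. (p → ◇□p) ∨ p, 0
2. p, 0
Accessibility: 0R0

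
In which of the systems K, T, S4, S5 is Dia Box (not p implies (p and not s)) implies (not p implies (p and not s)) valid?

S5-tableau for the negation not (Dia Box (not p implies (p and not s)) implies (not p implies (p and not s))):
1. not (Dia Box (not p implies (p and not s)) implies (not p implies (p and not s))), w0
2. Dia Box (not p implies (p and not s)), w0
3. not (not p implies (p and not s)), w0
4. not p, w0
5. not (p and not s), w0
6. s, w0
7. Box (not p implies (p and not s)), w1
8. not p implies (p and not s), w0
9. not p implies (p and not s), w1
10. p and not s, w0
11. p, w0
12. not s, w0
Accessibility: w0Rw0, w0Rw1, w1Rw0, w1Rw1
Branch closes: p and not p both at w0.
Every branch closes (one shown): valid in S5.
S4-tableau for the negation not (Dia Box (not p implies (p and not s)) implies (not p implies (p and not s))):
1. not (Dia Box (not p implies (p and not s)) implies (not p implies (p and not s))), w0
2. Dia Box (not p implies (p and not s)), w0
3. not (not p implies (p and not s)), w0
4. not p, w0
5. not (p and not s), w0
6. s, w0
7. Box (not p implies (p and not s)), w1
8. not p implies (p and not s), w1
9. p and not s, w1
10. p, w1
11. not s, w1
Accessibility: w0Rw0, w0Rw1, w1Rw1
Complete open branch: countermodel on an S4-frame, so not valid in S4, nor in K, T (the same frame is also a K-frame and a T-frame).

S5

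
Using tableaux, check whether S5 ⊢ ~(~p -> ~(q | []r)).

Tableau for the negation ~p -> ~(q | []r):
1. ~p -> ~(q | []r), u
2. ~(q | []r), u
3. ~q, u
4. ~[]r, u
5. ~r, v
Accessibility: uRu, uRv, vRu, vRv
The negation has an open branch (countermodel exists).

Not valid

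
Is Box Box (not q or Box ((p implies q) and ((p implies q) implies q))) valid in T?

Not valid

Tableau for the negation not Box Box (not q or Box ((p implies q) and ((p implies q) implies q))):
1. not Box Box (not q or Box ((p implies q) and ((p implies q) implies q))), u
2. not Box (not q or Box ((p implies q) and ((p implies q) implies q))), v
3. not (not q or Box ((p implies q) and ((p implies q) implies q))), w
4. q, w
5. not Box ((p implies q) and ((p implies q) implies q)), w
6. not ((p implies q) and ((p implies q) implies q)), x
7. not ((p implies q) implies q), x
8. p implies q, x
9. not q, x
10. not p, x
Accessibility: uRu, uRv, vRv, vRw, wRw, wRx, xRx
The negation has an open branch (countermodel exists).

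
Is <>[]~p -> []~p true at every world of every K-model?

Tableau for the negation ~(<>[]~p -> []~p):
1. ~(<>[]~p -> []~p), w0
2. <>[]~p, w0
3. ~[]~p, w0
4. []~p, w1
5. p, w2
Accessibility: w0Rw1, w0Rw2
The negation has an open branch (countermodel exists).

Invalid (countermodel exists)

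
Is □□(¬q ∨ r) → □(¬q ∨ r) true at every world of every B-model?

Yes, valid

Tableau for the negation ¬(□□(¬q ∨ r) → □(¬q ∨ r)):
1. ¬(□□(¬q ∨ r) → □(¬q ∨ r)), w0
2. □□(¬q ∨ r), w0
3. ¬□(¬q ∨ r), w0
4. □(¬q ∨ r), w0
5. ¬q ∨ r, w0
6. r, w0
7. ¬(¬q ∨ r), w1
8. q, w1
9. ¬r, w1
10. □(¬q ∨ r), w1
11. ¬q ∨ r, w1
12. r, w1
Accessibility: w0Rw0, w0Rw1, w1Rw0, w1Rw1
Branch closes: r and ¬r both at w1.
All branches of the negation close; one closing branch shown above.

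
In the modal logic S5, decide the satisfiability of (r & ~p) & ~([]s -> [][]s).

1. (r & ~p) & ~([]s -> [][]s), w0
2. r & ~p, w0   [&-rule on 1]
3. ~([]s -> [][]s), w0   [&-rule on 1]
4. r, w0   [&-rule on 2]
5. ~p, w0   [&-rule on 2]
6. []s, w0   [~->-rule on 3]
7. ~[][]s, w0   [~->-rule on 3]
8. s, w0   [[]-rule on 6 via w0Rw0]
9. ~[]s, w1   [~[]-rule on 7: fresh world w1, w0Rw1]
10. s, w1   [[]-rule on 6 via w0Rw1]
11. ~s, w2   [~[]-rule on 9: fresh world w2, w1Rw2]
12. s, w2   [[]-rule on 6 via w0Rw2]
Accessibility: w0Rw0, w0Rw1, w0Rw2, w1Rw0, w1Rw1, w1Rw2, w2Rw0, w2Rw1, w2Rw2
Branch closes: s and ~s both at w2.
Every branch closes; the branch above is one of them.

Unsatisfiable (every branch closes)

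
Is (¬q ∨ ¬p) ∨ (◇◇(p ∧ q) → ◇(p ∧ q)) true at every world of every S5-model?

Tableau for the negation ¬((¬q ∨ ¬p) ∨ (◇◇(p ∧ q) → ◇(p ∧ q))):
1. ¬((¬q ∨ ¬p) ∨ (◇◇(p ∧ q) → ◇(p ∧ q))), u
2. ¬(¬q ∨ ¬p), u
3. ¬(◇◇(p ∧ q) → ◇(p ∧ q)), u
4. q, u
5. p, u
6. ◇◇(p ∧ q), u
7. ¬◇(p ∧ q), u
8. ¬(p ∧ q), u
9. ¬q, u
Accessibility: uRu
Branch closes: q and ¬q both at u.
Every branch of the negation's tableau closes; the branch above is one of them.

Valid in S5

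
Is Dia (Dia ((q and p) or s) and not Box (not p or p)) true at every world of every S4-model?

Tableau for the negation not Dia (Dia ((q and p) or s) and not Box (not p or p)):
1. not Dia (Dia ((q and p) or s) and not Box (not p or p)), 0
2. not (Dia ((q and p) or s) and not Box (not p or p)), 0
3. Box (not p or p), 0
4. not p or p, 0
5. p, 0
Accessibility: 0R0
The negation has an open branch (countermodel exists).

Invalid (countermodel exists)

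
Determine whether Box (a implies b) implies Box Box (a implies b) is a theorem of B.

Tableau for the negation not (Box (a implies b) implies Box Box (a implies b)):
1. not (Box (a implies b) implies Box Box (a implies b)), w0
2. Box (a implies b), w0
3. not Box Box (a implies b), w0
4. a implies b, w0
5. b, w0
6. not Box (a implies b), w1
7. a implies b, w1
8. b, w1
9. not (a implies b), w2
10. a, w2
11. not b, w2
Accessibility: w0Rw0, w0Rw1, w1Rw0, w1Rw1, w1Rw2, w2Rw1, w2Rw2
The negation has an open branch (countermodel exists).

No, not valid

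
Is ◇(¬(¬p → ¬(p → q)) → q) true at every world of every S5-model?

Tableau for the negation ¬◇(¬(¬p → ¬(p → q)) → q):
1. ¬◇(¬(¬p → ¬(p → q)) → q), w0
2. ¬(¬(¬p → ¬(p → q)) → q), w0   [¬◇-rule on 1 via w0Rw0]
3. ¬(¬p → ¬(p → q)), w0   [¬→-rule on 2]
4. ¬q, w0   [¬→-rule on 2]
5. ¬p, w0   [¬→-rule on 3]
6. p → q, w0   [¬→-rule on 3]
Accessibility: w0Rw0
The negation has an open branch (countermodel exists).

Not valid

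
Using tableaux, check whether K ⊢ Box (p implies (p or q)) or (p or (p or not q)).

Tableau for the negation not (Box (p implies (p or q)) or (p or (p or not q))):
1. not (Box (p implies (p or q)) or (p or (p or not q))), u
2. not Box (p implies (p or q)), u   [neg-or-rule on 1]
3. not (p or (p or not q)), u   [neg-or-rule on 1]
4. not p, u   [neg-or-rule on 3]
5. not (p or not q), u   [neg-or-rule on 3]
6. q, u   [neg-or-rule on 5]
7. not (p implies (p or q)), v   [neg-Box-rule on 2: fresh world v, uRv]
8. p, v   [neg-implies-rule on 7]
9. not (p or q), v   [neg-implies-rule on 7]
10. not p, v   [neg-or-rule on 9]
11. not q, v   [neg-or-rule on 9]
Accessibility: uRv
Branch closes: p and not p both at v.
All branches of the negation close; one closing branch shown above.

Valid in K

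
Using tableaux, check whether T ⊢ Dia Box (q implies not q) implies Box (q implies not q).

No, not valid

Tableau for the negation not (Dia Box (q implies not q) implies Box (q implies not q)):
1. not (Dia Box (q implies not q) implies Box (q implies not q)), u
2. Dia Box (q implies not q), u   [neg-implies-rule on 1]
3. not Box (q implies not q), u   [neg-implies-rule on 1]
4. Box (q implies not q), v   [Dia-rule on 2: fresh world v, uRv]
5. q implies not q, v   [Box-rule on 4 via vRv]
6. not q, v   [implies-rule on 5 (branches; this branch)]
7. not (q implies not q), w   [neg-Box-rule on 3: fresh world w, uRw]
8. q, w   [neg-implies-rule on 7]
Accessibility: uRu, uRv, uRw, vRv, wRw
The negation has an open branch (countermodel exists).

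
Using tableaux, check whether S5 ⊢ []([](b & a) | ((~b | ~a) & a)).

Invalid (countermodel exists)

Tableau for the negation ~[]([](b & a) | ((~b | ~a) & a)):
1. ~[]([](b & a) | ((~b | ~a) & a)), w0
2. ~([](b & a) | ((~b | ~a) & a)), w1
3. ~[](b & a), w1
4. ~((~b | ~a) & a), w1
5. ~a, w1
6. ~(b & a), w2
7. ~a, w2
Accessibility: w0Rw0, w0Rw1, w0Rw2, w1Rw0, w1Rw1, w1Rw2, w2Rw0, w2Rw1, w2Rw2
The negation has an open branch (countermodel exists).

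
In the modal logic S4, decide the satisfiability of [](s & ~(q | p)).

Yes, satisfiable

1. [](s & ~(q | p)), w0
2. s & ~(q | p), w0
3. s, w0
4. ~(q | p), w0
5. ~q, w0
6. ~p, w0
Accessibility: w0Rw0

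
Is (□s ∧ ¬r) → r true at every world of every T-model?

Invalid (countermodel exists)

Tableau for the negation ¬((□s ∧ ¬r) → r):
1. ¬((□s ∧ ¬r) → r), u
2. □s ∧ ¬r, u
3. ¬r, u
4. □s, u
5. s, u
Accessibility: uRu
The negation has an open branch (countermodel exists).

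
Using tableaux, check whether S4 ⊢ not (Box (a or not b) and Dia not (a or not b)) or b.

Valid in S4

Tableau for the negation not (not (Box (a or not b) and Dia not (a or not b)) or b):
1. not (not (Box (a or not b) and Dia not (a or not b)) or b), w0
2. Box (a or not b) and Dia not (a or not b), w0   [neg-or-rule on 1]
3. not b, w0   [neg-or-rule on 1]
4. Box (a or not b), w0   [and-rule on 2]
5. Dia not (a or not b), w0   [and-rule on 2]
6. a or not b, w0   [Box-rule on 4 via w0Rw0]
7. not (a or not b), w1   [Dia-rule on 5: fresh world w1, w0Rw1]
8. not a, w1   [neg-or-rule on 7]
9. b, w1   [neg-or-rule on 7]
10. a or not b, w1   [Box-rule on 4 via w0Rw1]
11. not b, w1   [or-rule on 10 (branches; this branch)]
Accessibility: w0Rw0, w0Rw1, w1Rw1
Branch closes: b and not b both at w1.
Every branch of the negation's tableau closes; the branch above is one of them.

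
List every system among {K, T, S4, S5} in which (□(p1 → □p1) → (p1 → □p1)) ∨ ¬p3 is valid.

K-tableau for the negation ¬((□(p1 → □p1) → (p1 → □p1)) ∨ ¬p3):
1. ¬((□(p1 → □p1) → (p1 → □p1)) ∨ ¬p3), w0
2. ¬(□(p1 → □p1) → (p1 → □p1)), w0
3. p3, w0
4. □(p1 → □p1), w0
5. ¬(p1 → □p1), w0
6. p1, w0
7. ¬□p1, w0
8. ¬p1, w1
9. p1 → □p1, w1
10. □p1, w1
Accessibility: w0Rw1
Complete open branch: countermodel on a K-frame, so not valid in K.
T-tableau for the negation ¬((□(p1 → □p1) → (p1 → □p1)) ∨ ¬p3):
1. ¬((□(p1 → □p1) → (p1 → □p1)) ∨ ¬p3), w0
2. ¬(□(p1 → □p1) → (p1 → □p1)), w0
3. p3, w0
4. □(p1 → □p1), w0
5. ¬(p1 → □p1), w0
6. p1, w0
7. ¬□p1, w0
8. p1 → □p1, w0
9. □p1, w0
10. ¬p1, w1
11. p1 → □p1, w1
12. p1, w1
Accessibility: w0Rw0, w0Rw1, w1Rw1
Branch closes: p1 and ¬p1 both at w1.
Every branch closes (one shown): valid in T, hence also in S4, S5 (every theorem of T is a theorem of S4 and S5).

T, S4, S5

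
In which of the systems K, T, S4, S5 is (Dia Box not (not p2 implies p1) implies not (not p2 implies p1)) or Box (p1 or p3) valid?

S4-tableau for the negation not ((Dia Box not (not p2 implies p1) implies not (not p2 implies p1)) or Box (p1 or p3)):
1. not ((Dia Box not (not p2 implies p1) implies not (not p2 implies p1)) or Box (p1 or p3)), w0
2. not (Dia Box not (not p2 implies p1) implies not (not p2 implies p1)), w0
3. not Box (p1 or p3), w0
4. Dia Box not (not p2 implies p1), w0
5. not p2 implies p1, w0
6. p1, w0
7. not (p1 or p3), w1
8. not p1, w1
9. not p3, w1
10. Box not (not p2 implies p1), w2
11. not (not p2 implies p1), w2
12. not p2, w2
13. not p1, w2
Accessibility: w0Rw0, w0Rw1, w0Rw2, w1Rw1, w2Rw2
Complete open branch: countermodel on an S4-frame, so not valid in S4, nor in K, T (the same frame is also a K-frame and a T-frame).
S5-tableau for the negation not ((Dia Box not (not p2 implies p1) implies not (not p2 implies p1)) or Box (p1 or p3)):
1. not ((Dia Box not (not p2 implies p1) implies not (not p2 implies p1)) or Box (p1 or p3)), w0
2. not (Dia Box not (not p2 implies p1) implies not (not p2 implies p1)), w0
3. not Box (p1 or p3), w0
4. Dia Box not (not p2 implies p1), w0
5. not p2 implies p1, w0
6. p1, w0
7. not (p1 or p3), w1
8. not p1, w1
9. not p3, w1
10. Box not (not p2 implies p1), w2
11. not (not p2 implies p1), w0
12. not p2, w0
13. not p1, w0
Accessibility: w0Rw0, w0Rw1, w0Rw2, w1Rw0, w1Rw1, w1Rw2, w2Rw0, w2Rw1, w2Rw2
Branch closes: p1 and not p1 both at w0.
Every branch closes (one shown): valid in S5.

S5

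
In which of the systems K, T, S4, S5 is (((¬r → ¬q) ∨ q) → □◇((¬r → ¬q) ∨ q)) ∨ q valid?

T, S4, S5

K-tableau for the negation ¬((((¬r → ¬q) ∨ q) → □◇((¬r → ¬q) ∨ q)) ∨ q):
1. ¬((((¬r → ¬q) ∨ q) → □◇((¬r → ¬q) ∨ q)) ∨ q), 0
2. ¬(((¬r → ¬q) ∨ q) → □◇((¬r → ¬q) ∨ q)), 0
3. ¬q, 0
4. (¬r → ¬q) ∨ q, 0
5. ¬□◇((¬r → ¬q) ∨ q), 0
6. ¬r → ¬q, 0
7. ¬◇((¬r → ¬q) ∨ q), 1
Accessibility: 0R1
Complete open branch: countermodel on a K-frame, so not valid in K.
T-tableau for the negation ¬((((¬r → ¬q) ∨ q) → □◇((¬r → ¬q) ∨ q)) ∨ q):
1. ¬((((¬r → ¬q) ∨ q) → □◇((¬r → ¬q) ∨ q)) ∨ q), 0
2. ¬(((¬r → ¬q) ∨ q) → □◇((¬r → ¬q) ∨ q)), 0
3. ¬q, 0
4. (¬r → ¬q) ∨ q, 0
5. ¬□◇((¬r → ¬q) ∨ q), 0
6. ¬r → ¬q, 0
7. ¬◇((¬r → ¬q) ∨ q), 1
8. ¬((¬r → ¬q) ∨ q), 1
9. ¬(¬r → ¬q), 1
10. ¬q, 1
11. ¬r, 1
12. q, 1
Accessibility: 0R0, 0R1, 1R1
Branch closes: q and ¬q both at 1.
Every branch closes (one shown): valid in T, hence also in S4, S5 (every theorem of T is a theorem of S4 and S5).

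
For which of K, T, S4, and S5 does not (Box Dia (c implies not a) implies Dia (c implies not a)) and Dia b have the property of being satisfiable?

T-tableau for the formula:
1. not (Box Dia (c implies not a) implies Dia (c implies not a)) and Dia b, u
2. not (Box Dia (c implies not a) implies Dia (c implies not a)), u
3. Dia b, u
4. Box Dia (c implies not a), u
5. not Dia (c implies not a), u
6. Dia (c implies not a), u
7. not (c implies not a), u
8. c, u
9. a, u
10. b, v
11. Dia (c implies not a), v
12. not (c implies not a), v
13. c, v
14. a, v
15. c implies not a, w
16. Dia (c implies not a), w
17. not (c implies not a), w
18. c, w
19. a, w
20. not a, w
Accessibility: uRu, uRv, uRw, vRv, wRw
Branch closes: a and not a both at w.
Every branch closes (one shown): unsatisfiable in T, hence also in S4, S5 (every S4/S5-frame is a T-frame).
K-tableau for the formula:
1. not (Box Dia (c implies not a) implies Dia (c implies not a)) and Dia b, u
2. not (Box Dia (c implies not a) implies Dia (c implies not a)), u
3. Dia b, u
4. Box Dia (c implies not a), u
5. not Dia (c implies not a), u
6. b, v
7. Dia (c implies not a), v
8. not (c implies not a), v
9. c, v
10. a, v
11. c implies not a, w
12. not a, w
Accessibility: uRv, vRw
Complete open branch: satisfiable in K.

K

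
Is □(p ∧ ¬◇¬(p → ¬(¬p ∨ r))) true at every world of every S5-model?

Invalid (countermodel exists)

Tableau for the negation ¬□(p ∧ ¬◇¬(p → ¬(¬p ∨ r))):
1. ¬□(p ∧ ¬◇¬(p → ¬(¬p ∨ r))), 0
2. ¬(p ∧ ¬◇¬(p → ¬(¬p ∨ r))), 1
3. ◇¬(p → ¬(¬p ∨ r)), 1
4. ¬(p → ¬(¬p ∨ r)), 2
5. p, 2
6. ¬p ∨ r, 2
7. r, 2
Accessibility: 0R0, 0R1, 0R2, 1R0, 1R1, 1R2, 2R0, 2R1, 2R2
The negation has an open branch (countermodel exists).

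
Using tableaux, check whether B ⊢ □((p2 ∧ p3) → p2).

Tableau for the negation ¬□((p2 ∧ p3) → p2):
1. ¬□((p2 ∧ p3) → p2), u
2. ¬((p2 ∧ p3) → p2), v   [¬□-rule on 1: fresh world v, uRv]
3. p2 ∧ p3, v   [¬→-rule on 2]
4. ¬p2, v   [¬→-rule on 2]
5. p2, v   [∧-rule on 3]
6. p3, v   [∧-rule on 3]
Accessibility: uRu, uRv, vRu, vRv
Branch closes: p2 and ¬p2 both at v.
All branches of the negation close; one closing branch shown above.

Valid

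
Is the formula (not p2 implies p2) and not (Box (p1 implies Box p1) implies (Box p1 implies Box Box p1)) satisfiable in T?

Unsatisfiable

1. (not p2 implies p2) and not (Box (p1 implies Box p1) implies (Box p1 implies Box Box p1)), w0
2. not p2 implies p2, w0
3. not (Box (p1 implies Box p1) implies (Box p1 implies Box Box p1)), w0
4. Box (p1 implies Box p1), w0
5. not (Box p1 implies Box Box p1), w0
6. Box p1, w0
7. not Box Box p1, w0
8. p1 implies Box p1, w0
9. p1, w0
10. p2, w0
11. not Box p1, w1
12. p1 implies Box p1, w1
13. p1, w1
14. Box p1, w1
15. not p1, w2
16. p1, w2
Accessibility: w0Rw0, w0Rw1, w1Rw1, w1Rw2, w2Rw2
Branch closes: p1 and not p1 both at w2.
(One branch shown.) All branches close.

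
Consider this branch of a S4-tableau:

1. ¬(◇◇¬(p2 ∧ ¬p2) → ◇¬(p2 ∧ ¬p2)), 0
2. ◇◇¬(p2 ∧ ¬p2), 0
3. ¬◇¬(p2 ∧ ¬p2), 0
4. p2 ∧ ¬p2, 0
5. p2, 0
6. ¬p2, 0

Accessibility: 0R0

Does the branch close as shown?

Both p2 and ¬p2 appear at 0.

Closed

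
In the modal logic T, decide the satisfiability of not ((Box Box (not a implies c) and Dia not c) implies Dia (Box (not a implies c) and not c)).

1. not ((Box Box (not a implies c) and Dia not c) implies Dia (Box (not a implies c) and not c)), w0
2. Box Box (not a implies c) and Dia not c, w0
3. not Dia (Box (not a implies c) and not c), w0
4. Box Box (not a implies c), w0
5. Dia not c, w0
6. not (Box (not a implies c) and not c), w0
7. Box (not a implies c), w0
8. not a implies c, w0
9. not Box (not a implies c), w0
10. c, w0
11. not c, w1
12. not (Box (not a implies c) and not c), w1
13. Box (not a implies c), w1
14. not a implies c, w1
15. not Box (not a implies c), w1
16. a, w1
17. not (not a implies c), w2
18. not a, w2
19. not c, w2
20. not (Box (not a implies c) and not c), w2
21. Box (not a implies c), w2
22. not a implies c, w2
23. not Box (not a implies c), w2
24. c, w2
Accessibility: w0Rw0, w0Rw1, w0Rw2, w1Rw1, w2Rw2
Branch closes: c and not c both at w2.
All branches of the tableau close; one closing branch shown above.

Unsatisfiable (every branch closes)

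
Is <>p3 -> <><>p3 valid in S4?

Tableau for the negation ~(<>p3 -> <><>p3):
1. ~(<>p3 -> <><>p3), 0
2. <>p3, 0
3. ~<><>p3, 0
4. ~<>p3, 0
5. ~p3, 0
6. p3, 1
7. ~<>p3, 1
8. ~p3, 1
Accessibility: 0R0, 0R1, 1R1
Branch closes: p3 and ~p3 both at 1.
Every branch of the negation's tableau closes; the branch above is one of them.

Valid in S4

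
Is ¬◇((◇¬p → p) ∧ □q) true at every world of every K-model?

Not valid

Tableau for the negation ◇((◇¬p → p) ∧ □q):
1. ◇((◇¬p → p) ∧ □q), u
2. (◇¬p → p) ∧ □q, v
3. ◇¬p → p, v
4. □q, v
5. p, v
Accessibility: uRv
The negation has an open branch (countermodel exists).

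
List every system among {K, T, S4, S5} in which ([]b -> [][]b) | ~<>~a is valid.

T-tableau for the negation ~(([]b -> [][]b) | ~<>~a):
1. ~(([]b -> [][]b) | ~<>~a), 0
2. ~([]b -> [][]b), 0
3. <>~a, 0
4. []b, 0
5. ~[][]b, 0
6. b, 0
7. ~a, 1
8. b, 1
9. ~[]b, 2
10. b, 2
11. ~b, 3
Accessibility: 0R0, 0R1, 0R2, 1R1, 2R2, 2R3, 3R3
Complete open branch: countermodel on a T-frame, so not valid in T, nor in K (the same frame is also a K-frame).
S4-tableau for the negation ~(([]b -> [][]b) | ~<>~a):
1. ~(([]b -> [][]b) | ~<>~a), 0
2. ~([]b -> [][]b), 0
3. <>~a, 0
4. []b, 0
5. ~[][]b, 0
6. b, 0
7. ~a, 1
8. b, 1
9. ~[]b, 2
10. b, 2
11. ~b, 3
12. b, 3
Accessibility: 0R0, 0R1, 0R2, 0R3, 1R1, 2R2, 2R3, 3R3
Branch closes: b and ~b both at 3.
Every branch closes (one shown): valid in S4, hence also in S5 (every theorem of S4 is a theorem of S5).

S4, S5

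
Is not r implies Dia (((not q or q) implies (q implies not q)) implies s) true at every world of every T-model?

Not valid

Tableau for the negation not (not r implies Dia (((not q or q) implies (q implies not q)) implies s)):
1. not (not r implies Dia (((not q or q) implies (q implies not q)) implies s)), w0
2. not r, w0
3. not Dia (((not q or q) implies (q implies not q)) implies s), w0
4. not (((not q or q) implies (q implies not q)) implies s), w0
5. (not q or q) implies (q implies not q), w0
6. not s, w0
7. q implies not q, w0
8. not q, w0
Accessibility: w0Rw0
The negation has an open branch (countermodel exists).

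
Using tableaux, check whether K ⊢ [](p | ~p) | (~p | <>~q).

Tableau for the negation ~([](p | ~p) | (~p | <>~q)):
1. ~([](p | ~p) | (~p | <>~q)), w0
2. ~[](p | ~p), w0
3. ~(~p | <>~q), w0
4. p, w0
5. ~<>~q, w0
6. ~(p | ~p), w1
7. ~p, w1
8. p, w1
Accessibility: w0Rw1
Branch closes: p and ~p both at w1.
Every branch of the negation's tableau closes; the branch above is one of them.

Valid in K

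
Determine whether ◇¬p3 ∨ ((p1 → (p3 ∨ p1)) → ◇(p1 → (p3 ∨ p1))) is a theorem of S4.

Yes, valid

Tableau for the negation ¬(◇¬p3 ∨ ((p1 → (p3 ∨ p1)) → ◇(p1 → (p3 ∨ p1)))):
1. ¬(◇¬p3 ∨ ((p1 → (p3 ∨ p1)) → ◇(p1 → (p3 ∨ p1)))), 0
2. ¬◇¬p3, 0
3. ¬((p1 → (p3 ∨ p1)) → ◇(p1 → (p3 ∨ p1))), 0
4. p1 → (p3 ∨ p1), 0
5. ¬◇(p1 → (p3 ∨ p1)), 0
6. p3, 0
7. ¬(p1 → (p3 ∨ p1)), 0
8. p1, 0
9. ¬(p3 ∨ p1), 0
10. ¬p3, 0
11. ¬p1, 0
Accessibility: 0R0
Branch closes: p3 and ¬p3 both at 0.
Every branch of the negation's tableau closes; the branch above is one of them.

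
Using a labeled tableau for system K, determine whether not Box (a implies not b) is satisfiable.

Satisfiable

1. not Box (a implies not b), u
2. not (a implies not b), v
3. a, v
4. b, v
Accessibility: uRv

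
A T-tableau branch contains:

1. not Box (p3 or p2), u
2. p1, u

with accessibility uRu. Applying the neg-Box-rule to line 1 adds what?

a fresh world v with uRv, and not (p3 or p2) at v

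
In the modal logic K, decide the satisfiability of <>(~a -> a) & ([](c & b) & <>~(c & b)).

Unsatisfiable (every branch closes)

1. <>(~a -> a) & ([](c & b) & <>~(c & b)), w0
2. <>(~a -> a), w0
3. [](c & b) & <>~(c & b), w0
4. [](c & b), w0
5. <>~(c & b), w0
6. ~a -> a, w1
7. c & b, w1
8. c, w1
9. b, w1
10. a, w1
11. ~(c & b), w2
12. c & b, w2
13. c, w2
14. b, w2
15. ~b, w2
Accessibility: w0Rw1, w0Rw2
Branch closes: b and ~b both at w2.
Every branch closes; the branch above is one of them.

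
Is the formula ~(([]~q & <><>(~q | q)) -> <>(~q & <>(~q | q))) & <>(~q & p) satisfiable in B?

No, unsatisfiable

1. ~(([]~q & <><>(~q | q)) -> <>(~q & <>(~q | q))) & <>(~q & p), u
2. ~(([]~q & <><>(~q | q)) -> <>(~q & <>(~q | q))), u
3. <>(~q & p), u
4. []~q & <><>(~q | q), u
5. ~<>(~q & <>(~q | q)), u
6. []~q, u
7. <><>(~q | q), u
8. ~(~q & <>(~q | q)), u
9. ~q, u
10. ~<>(~q | q), u
11. ~(~q | q), u
12. q, u
Accessibility: uRu
Branch closes: q and ~q both at u.
Every branch closes; the branch above is one of them.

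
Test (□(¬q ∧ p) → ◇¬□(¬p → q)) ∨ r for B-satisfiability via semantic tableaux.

Satisfiable (open branch found)

1. (□(¬q ∧ p) → ◇¬□(¬p → q)) ∨ r, w0
2. r, w0   [∨-rule on 1 (branches; this branch)]
Accessibility: w0Rw0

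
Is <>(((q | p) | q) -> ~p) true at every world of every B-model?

Tableau for the negation ~<>(((q | p) | q) -> ~p):
1. ~<>(((q | p) | q) -> ~p), 0
2. ~(((q | p) | q) -> ~p), 0
3. (q | p) | q, 0
4. p, 0
5. q, 0
Accessibility: 0R0
The negation has an open branch (countermodel exists).

No, not valid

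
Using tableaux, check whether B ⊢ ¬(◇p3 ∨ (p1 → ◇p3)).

Tableau for the negation ◇p3 ∨ (p1 → ◇p3):
1. ◇p3 ∨ (p1 → ◇p3), 0
2. p1 → ◇p3, 0   [∨-rule on 1 (branches; this branch)]
3. ◇p3, 0   [→-rule on 2 (branches; this branch)]
4. p3, 1   [◇-rule on 3: fresh world 1, 0R1]
Accessibility: 0R0, 0R1, 1R0, 1R1
The negation has an open branch (countermodel exists).

Not valid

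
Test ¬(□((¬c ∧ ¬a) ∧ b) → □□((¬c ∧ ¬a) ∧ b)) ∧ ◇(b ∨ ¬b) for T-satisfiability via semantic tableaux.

Satisfiable

1. ¬(□((¬c ∧ ¬a) ∧ b) → □□((¬c ∧ ¬a) ∧ b)) ∧ ◇(b ∨ ¬b), w0
2. ¬(□((¬c ∧ ¬a) ∧ b) → □□((¬c ∧ ¬a) ∧ b)), w0
3. ◇(b ∨ ¬b), w0
4. □((¬c ∧ ¬a) ∧ b), w0
5. ¬□□((¬c ∧ ¬a) ∧ b), w0
6. (¬c ∧ ¬a) ∧ b, w0
7. ¬c ∧ ¬a, w0
8. b, w0
9. ¬c, w0
10. ¬a, w0
11. b ∨ ¬b, w1
12. (¬c ∧ ¬a) ∧ b, w1
13. ¬c ∧ ¬a, w1
14. b, w1
15. ¬c, w1
16. ¬a, w1
17. ¬□((¬c ∧ ¬a) ∧ b), w2
18. (¬c ∧ ¬a) ∧ b, w2
19. ¬c ∧ ¬a, w2
20. b, w2
21. ¬c, w2
22. ¬a, w2
23. ¬((¬c ∧ ¬a) ∧ b), w3
24. ¬b, w3
Accessibility: w0Rw0, w0Rw1, w0Rw2, w1Rw1, w2Rw2, w2Rw3, w3Rw3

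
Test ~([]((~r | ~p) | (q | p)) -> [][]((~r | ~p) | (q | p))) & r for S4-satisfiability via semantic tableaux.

1. ~([]((~r | ~p) | (q | p)) -> [][]((~r | ~p) | (q | p))) & r, 0
2. ~([]((~r | ~p) | (q | p)) -> [][]((~r | ~p) | (q | p))), 0
3. r, 0
4. []((~r | ~p) | (q | p)), 0
5. ~[][]((~r | ~p) | (q | p)), 0
6. (~r | ~p) | (q | p), 0
7. q | p, 0
8. p, 0
9. ~[]((~r | ~p) | (q | p)), 1
10. (~r | ~p) | (q | p), 1
11. q | p, 1
12. p, 1
13. ~((~r | ~p) | (q | p)), 2
14. ~(~r | ~p), 2
15. ~(q | p), 2
16. r, 2
17. p, 2
18. ~q, 2
19. ~p, 2
Accessibility: 0R0, 0R1, 0R2, 1R1, 1R2, 2R2
Branch closes: p and ~p both at 2.
(One branch shown.) All branches close.

Unsatisfiable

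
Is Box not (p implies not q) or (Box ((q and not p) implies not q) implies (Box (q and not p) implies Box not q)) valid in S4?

Valid in S4

Tableau for the negation not (Box not (p implies not q) or (Box ((q and not p) implies not q) implies (Box (q and not p) implies Box not q))):
1. not (Box not (p implies not q) or (Box ((q and not p) implies not q) implies (Box (q and not p) implies Box not q))), u
2. not Box not (p implies not q), u
3. not (Box ((q and not p) implies not q) implies (Box (q and not p) implies Box not q)), u
4. Box ((q and not p) implies not q), u
5. not (Box (q and not p) implies Box not q), u
6. Box (q and not p), u
7. not Box not q, u
8. (q and not p) implies not q, u
9. q and not p, u
10. q, u
11. not p, u
12. not (q and not p), u
13. p, u
Accessibility: uRu
Branch closes: p and not p both at u.
Every branch of the negation's tableau closes; the branch above is one of them.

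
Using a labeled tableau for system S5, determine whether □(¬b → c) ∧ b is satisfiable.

1. □(¬b → c) ∧ b, u
2. □(¬b → c), u   [∧-rule on 1]
3. b, u   [∧-rule on 1]
4. ¬b → c, u   [□-rule on 2 via uRu]
5. c, u   [→-rule on 4 (branches; this branch)]
Accessibility: uRu

Satisfiable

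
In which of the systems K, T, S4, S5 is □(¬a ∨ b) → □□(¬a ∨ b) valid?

S4, S5

T-tableau for the negation ¬(□(¬a ∨ b) → □□(¬a ∨ b)):
1. ¬(□(¬a ∨ b) → □□(¬a ∨ b)), 0
2. □(¬a ∨ b), 0   [¬→-rule on 1]
3. ¬□□(¬a ∨ b), 0   [¬→-rule on 1]
4. ¬a ∨ b, 0   [□-rule on 2 via 0R0]
5. b, 0   [∨-rule on 4 (branches; this branch)]
6. ¬□(¬a ∨ b), 1   [¬□-rule on 3: fresh world 1, 0R1]
7. ¬a ∨ b, 1   [□-rule on 2 via 0R1]
8. b, 1   [∨-rule on 7 (branches; this branch)]
9. ¬(¬a ∨ b), 2   [¬□-rule on 6: fresh world 2, 1R2]
10. a, 2   [¬∨-rule on 9]
11. ¬b, 2   [¬∨-rule on 9]
Accessibility: 0R0, 0R1, 1R1, 1R2, 2R2
Complete open branch: countermodel on a T-frame, so not valid in T, nor in K (the same frame is also a K-frame).
S4-tableau for the negation ¬(□(¬a ∨ b) → □□(¬a ∨ b)):
1. ¬(□(¬a ∨ b) → □□(¬a ∨ b)), 0
2. □(¬a ∨ b), 0   [¬→-rule on 1]
3. ¬□□(¬a ∨ b), 0   [¬→-rule on 1]
4. ¬a ∨ b, 0   [□-rule on 2 via 0R0]
5. b, 0   [∨-rule on 4 (branches; this branch)]
6. ¬□(¬a ∨ b), 1   [¬□-rule on 3: fresh world 1, 0R1]
7. ¬a ∨ b, 1   [□-rule on 2 via 0R1]
8. b, 1   [∨-rule on 7 (branches; this branch)]
9. ¬(¬a ∨ b), 2   [¬□-rule on 6: fresh world 2, 1R2]
10. a, 2   [¬∨-rule on 9]
11. ¬b, 2   [¬∨-rule on 9]
12. ¬a ∨ b, 2   [□-rule on 2 via 0R2]
13. b, 2   [∨-rule on 12 (branches; this branch)]
Accessibility: 0R0, 0R1, 0R2, 1R1, 1R2, 2R2
Branch closes: b and ¬b both at 2.
Every branch closes (one shown): valid in S4, hence also in S5 (every theorem of S4 is a theorem of S5).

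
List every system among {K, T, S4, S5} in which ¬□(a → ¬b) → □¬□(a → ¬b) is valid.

S5

S4-tableau for the negation ¬(¬□(a → ¬b) → □¬□(a → ¬b)):
1. ¬(¬□(a → ¬b) → □¬□(a → ¬b)), 0
2. ¬□(a → ¬b), 0
3. ¬□¬□(a → ¬b), 0
4. ¬(a → ¬b), 1
5. a, 1
6. b, 1
7. □(a → ¬b), 2
8. a → ¬b, 2
9. ¬b, 2
Accessibility: 0R0, 0R1, 0R2, 1R1, 2R2
Complete open branch: countermodel on an S4-frame, so not valid in S4, nor in K, T (the same frame is also a K-frame and a T-frame).
S5-tableau for the negation ¬(¬□(a → ¬b) → □¬□(a → ¬b)):
1. ¬(¬□(a → ¬b) → □¬□(a → ¬b)), 0
2. ¬□(a → ¬b), 0
3. ¬□¬□(a → ¬b), 0
4. ¬(a → ¬b), 1
5. a, 1
6. b, 1
7. □(a → ¬b), 2
8. a → ¬b, 0
9. a → ¬b, 1
10. a → ¬b, 2
11. ¬b, 0
12. ¬b, 1
Accessibility: 0R0, 0R1, 0R2, 1R0, 1R1, 1R2, 2R0, 2R1, 2R2
Branch closes: b and ¬b both at 1.
Every branch closes (one shown): valid in S5.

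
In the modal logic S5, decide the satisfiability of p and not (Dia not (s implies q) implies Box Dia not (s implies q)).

1. p and not (Dia not (s implies q) implies Box Dia not (s implies q)), 0
2. p, 0   [and-rule on 1]
3. not (Dia not (s implies q) implies Box Dia not (s implies q)), 0   [and-rule on 1]
4. Dia not (s implies q), 0   [neg-implies-rule on 3]
5. not Box Dia not (s implies q), 0   [neg-implies-rule on 3]
6. not (s implies q), 1   [Dia-rule on 4: fresh world 1, 0R1]
7. s, 1   [neg-implies-rule on 6]
8. not q, 1   [neg-implies-rule on 6]
9. not Dia not (s implies q), 2   [neg-Box-rule on 5: fresh world 2, 0R2]
10. s implies q, 0   [neg-Dia-rule on 9 via 2R0]
11. s implies q, 1   [neg-Dia-rule on 9 via 2R1]
12. s implies q, 2   [neg-Dia-rule on 9 via 2R2]
13. q, 0   [implies-rule on 10 (branches; this branch)]
14. q, 1   [implies-rule on 11 (branches; this branch)]
Accessibility: 0R0, 0R1, 0R2, 1R0, 1R1, 1R2, 2R0, 2R1, 2R2
Branch closes: q and not q both at 1.
Every branch closes; the branch above is one of them.

No, unsatisfiable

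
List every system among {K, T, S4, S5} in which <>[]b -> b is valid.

S4-tableau for the negation ~(<>[]b -> b):
1. ~(<>[]b -> b), 0
2. <>[]b, 0
3. ~b, 0
4. []b, 1
5. b, 1
Accessibility: 0R0, 0R1, 1R1
Complete open branch: countermodel on an S4-frame, so not valid in S4, nor in K, T (the same frame is also a K-frame and a T-frame).
S5-tableau for the negation ~(<>[]b -> b):
1. ~(<>[]b -> b), 0
2. <>[]b, 0
3. ~b, 0
4. []b, 1
5. b, 0
Accessibility: 0R0, 0R1, 1R0, 1R1
Branch closes: b and ~b both at 0.
Every branch closes (one shown): valid in S5.

S5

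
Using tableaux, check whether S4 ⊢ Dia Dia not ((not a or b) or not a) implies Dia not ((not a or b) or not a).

Valid in S4

Tableau for the negation not (Dia Dia not ((not a or b) or not a) implies Dia not ((not a or b) or not a)):
1. not (Dia Dia not ((not a or b) or not a) implies Dia not ((not a or b) or not a)), u
2. Dia Dia not ((not a or b) or not a), u   [neg-implies-rule on 1]
3. not Dia not ((not a or b) or not a), u   [neg-implies-rule on 1]
4. (not a or b) or not a, u   [neg-Dia-rule on 3 via uRu]
5. not a or b, u   [or-rule on 4 (branches; this branch)]
6. b, u   [or-rule on 5 (branches; this branch)]
7. Dia not ((not a or b) or not a), v   [Dia-rule on 2: fresh world v, uRv]
8. (not a or b) or not a, v   [neg-Dia-rule on 3 via uRv]
9. not a or b, v   [or-rule on 8 (branches; this branch)]
10. b, v   [or-rule on 9 (branches; this branch)]
11. not ((not a or b) or not a), w   [Dia-rule on 7: fresh world w, vRw]
12. not (not a or b), w   [neg-or-rule on 11]
13. a, w   [neg-or-rule on 11]
14. not b, w   [neg-or-rule on 12]
15. (not a or b) or not a, w   [neg-Dia-rule on 3 via uRw]
16. not a or b, w   [or-rule on 15 (branches; this branch)]
17. b, w   [or-rule on 16 (branches; this branch)]
Accessibility: uRu, uRv, uRw, vRv, vRw, wRw
Branch closes: b and not b both at w.
Every branch of the negation's tableau closes; the branch above is one of them.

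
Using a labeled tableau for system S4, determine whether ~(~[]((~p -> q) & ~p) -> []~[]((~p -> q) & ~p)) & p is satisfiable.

1. ~(~[]((~p -> q) & ~p) -> []~[]((~p -> q) & ~p)) & p, w0
2. ~(~[]((~p -> q) & ~p) -> []~[]((~p -> q) & ~p)), w0
3. p, w0
4. ~[]((~p -> q) & ~p), w0
5. ~[]~[]((~p -> q) & ~p), w0
6. ~((~p -> q) & ~p), w1
7. p, w1
8. []((~p -> q) & ~p), w2
9. (~p -> q) & ~p, w2
10. ~p -> q, w2
11. ~p, w2
12. q, w2
Accessibility: w0Rw0, w0Rw1, w0Rw2, w1Rw1, w2Rw2

Yes, satisfiable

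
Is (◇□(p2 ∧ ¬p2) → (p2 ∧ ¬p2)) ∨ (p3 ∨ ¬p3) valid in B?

Valid in B

Tableau for the negation ¬((◇□(p2 ∧ ¬p2) → (p2 ∧ ¬p2)) ∨ (p3 ∨ ¬p3)):
1. ¬((◇□(p2 ∧ ¬p2) → (p2 ∧ ¬p2)) ∨ (p3 ∨ ¬p3)), w0
2. ¬(◇□(p2 ∧ ¬p2) → (p2 ∧ ¬p2)), w0
3. ¬(p3 ∨ ¬p3), w0
4. ◇□(p2 ∧ ¬p2), w0
5. ¬(p2 ∧ ¬p2), w0
6. ¬p3, w0
7. p3, w0
Accessibility: w0Rw0
Branch closes: p3 and ¬p3 both at w0.
Every branch of the negation's tableau closes; the branch above is one of them.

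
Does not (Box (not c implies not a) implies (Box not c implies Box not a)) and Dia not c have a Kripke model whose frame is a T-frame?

1. not (Box (not c implies not a) implies (Box not c implies Box not a)) and Dia not c, u
2. not (Box (not c implies not a) implies (Box not c implies Box not a)), u
3. Dia not c, u
4. Box (not c implies not a), u
5. not (Box not c implies Box not a), u
6. Box not c, u
7. not Box not a, u
8. not c implies not a, u
9. not c, u
10. not a, u
11. not c, v
12. not c implies not a, v
13. not a, v
14. a, w
15. not c implies not a, w
16. not c, w
17. not a, w
Accessibility: uRu, uRv, uRw, vRv, wRw
Branch closes: a and not a both at w.
(One branch shown.) All branches close.

No, unsatisfiable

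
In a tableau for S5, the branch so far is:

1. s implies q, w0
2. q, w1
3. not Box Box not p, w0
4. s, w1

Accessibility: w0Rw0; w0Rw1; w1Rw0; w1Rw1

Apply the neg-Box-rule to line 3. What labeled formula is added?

a fresh world w2 with w0Rw2, and not Box not p at w2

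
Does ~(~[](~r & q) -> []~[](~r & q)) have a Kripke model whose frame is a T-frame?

1. ~(~[](~r & q) -> []~[](~r & q)), u
2. ~[](~r & q), u   [~->-rule on 1]
3. ~[]~[](~r & q), u   [~->-rule on 1]
4. ~(~r & q), v   [~[]-rule on 2: fresh world v, uRv]
5. ~q, v   [~&-rule on 4 (branches; this branch)]
6. [](~r & q), w   [~[]-rule on 3: fresh world w, uRw]
7. ~r & q, w   [[]-rule on 6 via wRw]
8. ~r, w   [&-rule on 7]
9. q, w   [&-rule on 7]
Accessibility: uRu, uRv, uRw, vRv, wRw

Yes, satisfiable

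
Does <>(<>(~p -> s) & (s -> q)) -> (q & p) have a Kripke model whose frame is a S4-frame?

1. <>(<>(~p -> s) & (s -> q)) -> (q & p), u
2. q & p, u
3. q, u
4. p, u
Accessibility: uRu

Satisfiable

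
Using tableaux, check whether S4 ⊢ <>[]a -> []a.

No, not valid

Tableau for the negation ~(<>[]a -> []a):
1. ~(<>[]a -> []a), 0
2. <>[]a, 0
3. ~[]a, 0
4. []a, 1
5. a, 1
6. ~a, 2
Accessibility: 0R0, 0R1, 0R2, 1R1, 2R2
The negation has an open branch (countermodel exists).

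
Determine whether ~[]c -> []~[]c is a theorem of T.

No, not valid

Tableau for the negation ~(~[]c -> []~[]c):
1. ~(~[]c -> []~[]c), w0
2. ~[]c, w0   [~->-rule on 1]
3. ~[]~[]c, w0   [~->-rule on 1]
4. ~c, w1   [~[]-rule on 2: fresh world w1, w0Rw1]
5. []c, w2   [~[]-rule on 3: fresh world w2, w0Rw2]
6. c, w2   [[]-rule on 5 via w2Rw2]
Accessibility: w0Rw0, w0Rw1, w0Rw2, w1Rw1, w2Rw2
The negation has an open branch (countermodel exists).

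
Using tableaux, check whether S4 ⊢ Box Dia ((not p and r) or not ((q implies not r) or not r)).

No, not valid

Tableau for the negation not Box Dia ((not p and r) or not ((q implies not r) or not r)):
1. not Box Dia ((not p and r) or not ((q implies not r) or not r)), u
2. not Dia ((not p and r) or not ((q implies not r) or not r)), v
3. not ((not p and r) or not ((q implies not r) or not r)), v
4. not (not p and r), v
5. (q implies not r) or not r, v
6. not r, v
Accessibility: uRu, uRv, vRv
The negation has an open branch (countermodel exists).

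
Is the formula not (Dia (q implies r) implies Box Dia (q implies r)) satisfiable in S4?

Satisfiable

1. not (Dia (q implies r) implies Box Dia (q implies r)), 0
2. Dia (q implies r), 0   [neg-implies-rule on 1]
3. not Box Dia (q implies r), 0   [neg-implies-rule on 1]
4. q implies r, 1   [Dia-rule on 2: fresh world 1, 0R1]
5. r, 1   [implies-rule on 4 (branches; this branch)]
6. not Dia (q implies r), 2   [neg-Box-rule on 3: fresh world 2, 0R2]
7. not (q implies r), 2   [neg-Dia-rule on 6 via 2R2]
8. q, 2   [neg-implies-rule on 7]
9. not r, 2   [neg-implies-rule on 7]
Accessibility: 0R0, 0R1, 0R2, 1R1, 2R2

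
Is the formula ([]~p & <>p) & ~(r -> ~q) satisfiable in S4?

1. ([]~p & <>p) & ~(r -> ~q), u
2. []~p & <>p, u
3. ~(r -> ~q), u
4. []~p, u
5. <>p, u
6. r, u
7. q, u
8. ~p, u
9. p, v
10. ~p, v
Accessibility: uRu, uRv, vRv
Branch closes: p and ~p both at v.
Every branch closes; the branch above is one of them.

Unsatisfiable (every branch closes)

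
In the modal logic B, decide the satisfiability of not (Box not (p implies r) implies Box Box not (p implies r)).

1. not (Box not (p implies r) implies Box Box not (p implies r)), 0
2. Box not (p implies r), 0
3. not Box Box not (p implies r), 0
4. not (p implies r), 0
5. p, 0
6. not r, 0
7. not Box not (p implies r), 1
8. not (p implies r), 1
9. p, 1
10. not r, 1
11. p implies r, 2
12. r, 2
Accessibility: 0R0, 0R1, 1R0, 1R1, 1R2, 2R1, 2R2

Yes, satisfiable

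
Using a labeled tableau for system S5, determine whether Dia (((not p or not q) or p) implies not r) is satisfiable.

Yes, satisfiable

1. Dia (((not p or not q) or p) implies not r), w0
2. ((not p or not q) or p) implies not r, w1
3. not r, w1
Accessibility: w0Rw0, w0Rw1, w1Rw0, w1Rw1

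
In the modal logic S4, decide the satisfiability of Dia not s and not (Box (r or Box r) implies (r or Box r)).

1. Dia not s and not (Box (r or Box r) implies (r or Box r)), w0
2. Dia not s, w0
3. not (Box (r or Box r) implies (r or Box r)), w0
4. Box (r or Box r), w0
5. not (r or Box r), w0
6. not r, w0
7. not Box r, w0
8. r or Box r, w0
9. Box r, w0
10. r, w0
Accessibility: w0Rw0
Branch closes: r and not r both at w0.
All branches of the tableau close; one closing branch shown above.

No, unsatisfiable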